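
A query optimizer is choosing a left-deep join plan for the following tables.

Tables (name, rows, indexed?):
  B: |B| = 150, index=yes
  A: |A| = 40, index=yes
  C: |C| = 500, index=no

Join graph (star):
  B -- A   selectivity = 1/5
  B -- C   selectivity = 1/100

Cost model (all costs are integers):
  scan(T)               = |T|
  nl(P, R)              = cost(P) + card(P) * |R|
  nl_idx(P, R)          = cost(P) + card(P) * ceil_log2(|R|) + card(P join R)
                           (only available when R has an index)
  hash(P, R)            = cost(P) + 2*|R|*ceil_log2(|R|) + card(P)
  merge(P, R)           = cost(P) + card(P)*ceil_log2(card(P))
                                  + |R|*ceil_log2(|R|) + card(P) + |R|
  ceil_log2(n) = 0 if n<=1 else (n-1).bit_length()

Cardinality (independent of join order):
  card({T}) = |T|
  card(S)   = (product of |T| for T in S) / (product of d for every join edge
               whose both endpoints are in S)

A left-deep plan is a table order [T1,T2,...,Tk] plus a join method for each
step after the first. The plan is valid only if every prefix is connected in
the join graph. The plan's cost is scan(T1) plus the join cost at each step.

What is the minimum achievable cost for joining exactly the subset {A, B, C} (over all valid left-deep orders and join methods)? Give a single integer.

Selinger DP over subsets of {A,B,C}:
  {B}: scan cost=150, card=150
  {A}: scan cost=40, card=40
  {C}: scan cost=500, card=500
  {AB}: card=1200; try (A,hash)→780, (B,nl_idx)→1560, (B,merge)→1670, (A,merge)→1780, (A,nl_idx)→2250, (B,hash)→2480 …(+2); best=780 via (A,hash)
  {BC}: card=750; try (B,hash)→3400, (B,nl_idx)→5250, (C,merge)→6500, (B,merge)→6850, (C,hash)→9300, (C,nl)→75150 …(+1); best=3400 via (B,hash)
  {ABC}: card=6000; try (A,hash)→4630, (C,hash)→10980, (A,merge)→11930, (A,nl_idx)→13900, (C,merge)→20180, (A,nl)→33400 …(+1); best=4630 via (A,hash)

4630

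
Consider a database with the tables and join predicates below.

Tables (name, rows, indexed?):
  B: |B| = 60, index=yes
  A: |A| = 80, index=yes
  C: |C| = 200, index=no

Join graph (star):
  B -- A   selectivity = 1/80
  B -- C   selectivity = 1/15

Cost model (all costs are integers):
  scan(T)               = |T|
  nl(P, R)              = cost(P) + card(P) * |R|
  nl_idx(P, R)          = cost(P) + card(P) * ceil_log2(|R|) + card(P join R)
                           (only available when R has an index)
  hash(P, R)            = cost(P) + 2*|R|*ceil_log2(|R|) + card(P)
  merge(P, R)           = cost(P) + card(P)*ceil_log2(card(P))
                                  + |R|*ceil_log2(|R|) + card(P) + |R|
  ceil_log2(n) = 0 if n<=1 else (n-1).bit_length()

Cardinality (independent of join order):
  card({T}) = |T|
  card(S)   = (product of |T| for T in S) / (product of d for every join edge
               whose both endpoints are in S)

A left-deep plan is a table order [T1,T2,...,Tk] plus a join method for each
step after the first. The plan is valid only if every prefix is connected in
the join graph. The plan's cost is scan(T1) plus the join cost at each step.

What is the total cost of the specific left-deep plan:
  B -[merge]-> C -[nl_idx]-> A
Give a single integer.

step 1: scan B: cost=60, card=60
step 2: join C via merge
    card(P join C) = 60*200/(15) = 800
    cost = 60 + 60*6 + 200*8 + 60 + 200 = 2280
step 3: join A via nl_idx
    card(P join A) = 800*80/(80) = 800
    cost = 2280 + 800*7 + 800 = 8680

8680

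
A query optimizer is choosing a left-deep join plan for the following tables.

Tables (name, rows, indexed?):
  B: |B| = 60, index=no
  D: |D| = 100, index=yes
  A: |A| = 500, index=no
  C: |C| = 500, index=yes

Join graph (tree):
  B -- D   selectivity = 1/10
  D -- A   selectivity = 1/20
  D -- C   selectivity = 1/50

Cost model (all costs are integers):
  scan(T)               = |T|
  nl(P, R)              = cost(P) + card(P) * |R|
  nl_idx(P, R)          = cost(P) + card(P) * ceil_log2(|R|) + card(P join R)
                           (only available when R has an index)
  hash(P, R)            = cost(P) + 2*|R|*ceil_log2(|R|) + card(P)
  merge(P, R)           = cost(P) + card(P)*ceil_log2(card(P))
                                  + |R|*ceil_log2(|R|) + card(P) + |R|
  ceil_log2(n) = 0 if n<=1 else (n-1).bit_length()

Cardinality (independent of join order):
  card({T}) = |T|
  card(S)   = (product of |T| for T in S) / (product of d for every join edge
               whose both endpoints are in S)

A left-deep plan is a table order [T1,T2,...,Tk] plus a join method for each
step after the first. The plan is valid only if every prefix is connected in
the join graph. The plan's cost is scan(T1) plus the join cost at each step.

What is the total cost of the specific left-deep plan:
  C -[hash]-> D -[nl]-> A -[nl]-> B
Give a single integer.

2002400

step 1: scan C: cost=500, card=500
step 2: join D via hash
    card(P join D) = 500*100/(50) = 1000
    cost = 500 + 2*100*7 + 500 = 2400
step 3: join A via nl
    card(P join A) = 1000*500/(20) = 25000
    cost = 2400 + 1000*500 = 502400
step 4: join B via nl
    card(P join B) = 25000*60/(10) = 150000
    cost = 502400 + 25000*60 = 2002400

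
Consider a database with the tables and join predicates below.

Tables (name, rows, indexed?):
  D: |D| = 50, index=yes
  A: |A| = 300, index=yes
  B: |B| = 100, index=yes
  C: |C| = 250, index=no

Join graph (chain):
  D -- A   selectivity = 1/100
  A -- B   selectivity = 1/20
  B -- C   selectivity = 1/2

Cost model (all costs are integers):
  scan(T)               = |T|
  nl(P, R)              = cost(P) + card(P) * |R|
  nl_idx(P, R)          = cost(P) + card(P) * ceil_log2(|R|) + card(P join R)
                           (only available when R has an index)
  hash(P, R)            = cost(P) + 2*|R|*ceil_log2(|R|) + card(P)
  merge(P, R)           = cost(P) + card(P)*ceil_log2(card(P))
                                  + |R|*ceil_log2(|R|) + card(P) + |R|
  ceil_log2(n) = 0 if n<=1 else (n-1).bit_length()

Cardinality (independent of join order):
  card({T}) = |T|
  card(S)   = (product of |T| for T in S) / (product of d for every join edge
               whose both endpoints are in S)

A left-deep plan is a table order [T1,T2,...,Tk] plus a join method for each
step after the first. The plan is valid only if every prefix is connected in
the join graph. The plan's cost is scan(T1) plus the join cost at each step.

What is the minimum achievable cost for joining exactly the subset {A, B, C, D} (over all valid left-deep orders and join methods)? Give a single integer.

6950

Selinger DP over subsets of {A,B,C,D}:
  {D}: scan cost=50, card=50
  {A}: scan cost=300, card=300
  {B}: scan cost=100, card=100
  {C}: scan cost=250, card=250
  {AD}: card=150; try (A,nl_idx)→650, (D,hash)→1200, (D,nl_idx)→2250, (A,merge)→3400, (D,merge)→3650, (A,hash)→5500 …(+2); best=650 via (A,nl_idx)
  {AB}: card=1500; try (B,hash)→2000, (A,nl_idx)→2500, (B,nl_idx)→3900, (A,merge)→3900, (B,merge)→4100, (A,hash)→5600 …(+2); best=2000 via (B,hash)
  {BC}: card=12500; try (B,hash)→1900, (C,merge)→3150, (B,merge)→3300, (C,hash)→4200, (B,nl_idx)→14500, (C,nl)→25100 …(+1); best=1900 via (B,hash)
  {ABD}: card=750; try (B,hash)→2200, (B,nl_idx)→2450, (B,merge)→2800, (D,hash)→4100, (D,nl_idx)→11750, (B,nl)→15650 …(+2); best=2200 via (B,hash)
  {ABC}: card=187500; try (C,hash)→7500, (A,hash)→19800, (C,merge)→22250, (A,merge)→192400, (A,nl_idx)→301900, (C,nl)→377000 …(+1); best=7500 via (C,hash)
  {ABCD}: card=93750; try (C,hash)→6950, (C,merge)→12700, (C,nl)→189700, (D,hash)→195600, (D,nl_idx)→1226250, (D,merge)→3570350 …(+1); best=6950 via (C,hash)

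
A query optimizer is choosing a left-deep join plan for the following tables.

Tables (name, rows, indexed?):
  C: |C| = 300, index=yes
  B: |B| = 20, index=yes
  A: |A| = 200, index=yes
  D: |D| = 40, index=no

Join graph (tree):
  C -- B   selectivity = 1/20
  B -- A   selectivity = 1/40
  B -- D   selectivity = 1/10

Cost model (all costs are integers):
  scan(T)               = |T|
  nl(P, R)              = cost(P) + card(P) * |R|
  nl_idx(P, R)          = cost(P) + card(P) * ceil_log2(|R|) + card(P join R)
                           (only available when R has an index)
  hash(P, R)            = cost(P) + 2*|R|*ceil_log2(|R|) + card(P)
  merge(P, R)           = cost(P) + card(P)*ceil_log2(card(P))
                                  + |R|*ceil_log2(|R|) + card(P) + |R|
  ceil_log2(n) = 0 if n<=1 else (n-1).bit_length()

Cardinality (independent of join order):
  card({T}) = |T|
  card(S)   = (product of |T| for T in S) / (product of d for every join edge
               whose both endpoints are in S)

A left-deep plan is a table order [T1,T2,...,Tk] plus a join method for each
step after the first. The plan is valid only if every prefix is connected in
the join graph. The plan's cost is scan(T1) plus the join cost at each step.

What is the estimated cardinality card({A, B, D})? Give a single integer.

400

Tables in S: A(200), B(20), D(40)
Edges inside S: B-A(d=40), B-D(d=10)
numerator = 200 * 20 * 40 = 160000
denominator = 40 * 10 = 400
card(S) = 160000 / 400 = 400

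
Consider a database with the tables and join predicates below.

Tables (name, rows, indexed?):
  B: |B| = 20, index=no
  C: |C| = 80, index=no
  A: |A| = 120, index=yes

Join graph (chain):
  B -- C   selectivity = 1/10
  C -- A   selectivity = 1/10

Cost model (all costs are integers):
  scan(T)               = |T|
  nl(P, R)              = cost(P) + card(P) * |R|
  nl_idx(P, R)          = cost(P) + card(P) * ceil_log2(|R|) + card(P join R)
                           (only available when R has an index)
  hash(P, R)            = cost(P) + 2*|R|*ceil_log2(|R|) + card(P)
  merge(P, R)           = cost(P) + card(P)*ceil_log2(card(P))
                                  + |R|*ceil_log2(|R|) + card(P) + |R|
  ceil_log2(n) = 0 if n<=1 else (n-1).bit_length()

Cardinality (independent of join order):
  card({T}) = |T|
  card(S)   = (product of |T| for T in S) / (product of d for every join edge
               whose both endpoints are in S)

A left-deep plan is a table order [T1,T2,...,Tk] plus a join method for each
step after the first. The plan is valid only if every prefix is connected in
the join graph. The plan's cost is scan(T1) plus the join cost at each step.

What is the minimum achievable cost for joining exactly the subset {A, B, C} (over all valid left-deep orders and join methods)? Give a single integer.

2200

Selinger DP over subsets of {A,B,C}:
  {B}: scan cost=20, card=20
  {C}: scan cost=80, card=80
  {A}: scan cost=120, card=120
  {BC}: card=160; try (B,hash)→360, (C,merge)→780, (B,merge)→840, (C,hash)→1160, (C,nl)→1620, (B,nl)→1680; best=360 via (B,hash)
  {AC}: card=960; try (C,hash)→1360, (A,nl_idx)→1600, (A,merge)→1680, (C,merge)→1720, (A,hash)→1840, (A,nl)→9680 …(+1); best=1360 via (C,hash)
  {ABC}: card=1920; try (A,hash)→2200, (B,hash)→2520, (A,merge)→2760, (A,nl_idx)→3400, (B,merge)→12040, (A,nl)→19560 …(+1); best=2200 via (A,hash)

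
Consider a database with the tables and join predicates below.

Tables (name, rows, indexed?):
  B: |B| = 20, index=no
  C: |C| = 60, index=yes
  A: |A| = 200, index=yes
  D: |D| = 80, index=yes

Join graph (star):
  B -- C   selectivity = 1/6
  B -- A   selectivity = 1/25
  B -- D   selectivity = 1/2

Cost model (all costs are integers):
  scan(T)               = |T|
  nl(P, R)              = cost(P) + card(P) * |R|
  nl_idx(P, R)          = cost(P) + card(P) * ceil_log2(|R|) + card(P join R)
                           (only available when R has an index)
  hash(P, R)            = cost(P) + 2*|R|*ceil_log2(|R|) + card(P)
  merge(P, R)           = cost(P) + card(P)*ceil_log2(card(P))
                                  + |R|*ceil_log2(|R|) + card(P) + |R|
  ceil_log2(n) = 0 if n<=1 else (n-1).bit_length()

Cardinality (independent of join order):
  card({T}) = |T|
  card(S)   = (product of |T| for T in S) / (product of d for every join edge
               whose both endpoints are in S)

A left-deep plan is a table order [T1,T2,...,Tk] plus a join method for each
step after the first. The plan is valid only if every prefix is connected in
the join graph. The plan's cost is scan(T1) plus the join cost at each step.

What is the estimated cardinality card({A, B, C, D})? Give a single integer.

Tables in S: A(200), B(20), C(60), D(80)
Edges inside S: B-C(d=6), B-A(d=25), B-D(d=2)
numerator = 200 * 20 * 60 * 80 = 19200000
denominator = 6 * 25 * 2 = 300
card(S) = 19200000 / 300 = 64000

64000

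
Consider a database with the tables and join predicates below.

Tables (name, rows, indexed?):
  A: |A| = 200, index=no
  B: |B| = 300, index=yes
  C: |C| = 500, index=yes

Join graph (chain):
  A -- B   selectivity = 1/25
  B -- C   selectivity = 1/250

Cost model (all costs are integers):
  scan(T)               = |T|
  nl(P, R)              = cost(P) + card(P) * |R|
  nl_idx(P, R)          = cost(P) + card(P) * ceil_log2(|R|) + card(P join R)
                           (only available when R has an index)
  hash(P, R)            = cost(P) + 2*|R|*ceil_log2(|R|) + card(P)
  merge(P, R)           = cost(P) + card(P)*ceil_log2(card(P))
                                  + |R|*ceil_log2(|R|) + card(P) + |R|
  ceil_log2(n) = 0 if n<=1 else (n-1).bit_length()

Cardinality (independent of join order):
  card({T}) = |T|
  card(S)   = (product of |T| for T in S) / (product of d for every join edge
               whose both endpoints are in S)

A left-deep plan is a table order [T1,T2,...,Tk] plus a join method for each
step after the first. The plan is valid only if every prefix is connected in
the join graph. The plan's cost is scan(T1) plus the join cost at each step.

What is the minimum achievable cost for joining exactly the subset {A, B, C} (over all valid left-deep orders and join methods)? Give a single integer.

Selinger DP over subsets of {A,B,C}:
  {A}: scan cost=200, card=200
  {B}: scan cost=300, card=300
  {C}: scan cost=500, card=500
  {AB}: card=2400; try (A,hash)→3800, (B,nl_idx)→4400, (B,merge)→5000, (A,merge)→5100, (B,hash)→5800, (B,nl)→60200 …(+1); best=3800 via (A,hash)
  {BC}: card=600; try (C,nl_idx)→3600, (B,nl_idx)→5600, (B,hash)→6400, (C,merge)→8300, (B,merge)→8500, (C,hash)→9600 …(+2); best=3600 via (C,nl_idx)
  {ABC}: card=4800; try (A,hash)→7400, (A,merge)→12000, (C,hash)→15200, (C,nl_idx)→30200, (C,merge)→40000, (A,nl)→123600 …(+1); best=7400 via (A,hash)

7400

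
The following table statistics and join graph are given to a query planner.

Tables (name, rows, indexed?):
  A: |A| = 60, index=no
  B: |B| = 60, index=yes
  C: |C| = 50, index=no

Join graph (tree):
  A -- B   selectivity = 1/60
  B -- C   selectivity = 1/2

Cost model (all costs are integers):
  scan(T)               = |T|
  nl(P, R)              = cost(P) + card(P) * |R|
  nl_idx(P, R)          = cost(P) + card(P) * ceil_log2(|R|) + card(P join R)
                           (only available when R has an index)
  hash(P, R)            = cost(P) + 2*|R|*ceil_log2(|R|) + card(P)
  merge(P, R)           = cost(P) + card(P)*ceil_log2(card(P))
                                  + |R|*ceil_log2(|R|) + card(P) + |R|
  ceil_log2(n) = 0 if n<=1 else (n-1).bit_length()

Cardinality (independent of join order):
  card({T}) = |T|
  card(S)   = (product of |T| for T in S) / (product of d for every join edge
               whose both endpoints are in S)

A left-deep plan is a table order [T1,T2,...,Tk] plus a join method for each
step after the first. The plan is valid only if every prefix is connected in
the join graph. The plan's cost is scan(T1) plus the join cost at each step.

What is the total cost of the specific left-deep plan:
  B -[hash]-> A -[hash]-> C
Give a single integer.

step 1: scan B: cost=60, card=60
step 2: join A via hash
    card(P join A) = 60*60/(60) = 60
    cost = 60 + 2*60*6 + 60 = 840
step 3: join C via hash
    card(P join C) = 60*50/(2) = 1500
    cost = 840 + 2*50*6 + 60 = 1500

1500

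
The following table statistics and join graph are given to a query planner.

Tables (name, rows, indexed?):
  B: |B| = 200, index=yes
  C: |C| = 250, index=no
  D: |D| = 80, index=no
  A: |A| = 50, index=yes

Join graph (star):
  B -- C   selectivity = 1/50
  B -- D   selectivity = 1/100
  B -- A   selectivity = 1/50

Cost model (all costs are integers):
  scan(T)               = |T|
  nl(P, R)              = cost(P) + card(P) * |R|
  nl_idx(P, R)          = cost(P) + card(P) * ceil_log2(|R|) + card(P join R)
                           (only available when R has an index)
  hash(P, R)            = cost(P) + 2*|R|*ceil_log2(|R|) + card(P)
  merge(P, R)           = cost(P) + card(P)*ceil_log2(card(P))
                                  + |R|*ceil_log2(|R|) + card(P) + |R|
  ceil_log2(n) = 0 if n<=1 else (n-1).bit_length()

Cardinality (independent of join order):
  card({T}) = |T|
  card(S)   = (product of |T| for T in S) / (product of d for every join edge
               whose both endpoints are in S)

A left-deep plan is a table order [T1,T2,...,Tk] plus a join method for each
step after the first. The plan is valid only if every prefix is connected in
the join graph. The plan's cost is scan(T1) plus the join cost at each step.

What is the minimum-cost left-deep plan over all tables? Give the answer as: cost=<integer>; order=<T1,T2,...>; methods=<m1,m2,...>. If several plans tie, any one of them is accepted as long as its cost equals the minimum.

cost=5330; order=D,B,A,C; methods=nl_idx,hash,merge

Selinger DP (subsets sized 1..n):
  {B}: scan cost=200, card=200
  {C}: scan cost=250, card=250
  {D}: scan cost=80, card=80
  {A}: scan cost=50, card=50
  {BC}: card=1000; try (B,nl_idx)→3250, (B,hash)→3700, (C,merge)→4250, (B,merge)→4300, (C,hash)→4400, (C,nl)→50200 …(+1); best=3250 via (B,nl_idx)
  {BD}: card=160; try (B,nl_idx)→880, (D,hash)→1520, (B,merge)→2520, (D,merge)→2640, (B,hash)→3360, (B,nl)→16080 …(+1); best=880 via (B,nl_idx)
  {AB}: card=200; try (B,nl_idx)→650, (A,hash)→1000, (A,nl_idx)→1600, (B,merge)→2200, (A,merge)→2350, (B,hash)→3300 …(+2); best=650 via (B,nl_idx)
  {BCD}: card=800; try (C,merge)→4570, (C,hash)→5040, (D,hash)→5370, (D,merge)→14890, (C,nl)→40880, (D,nl)→83250; best=4570 via (C,merge)
  {ABC}: card=1000; try (C,merge)→4700, (C,hash)→4850, (A,hash)→4850, (A,nl_idx)→10250, (A,merge)→14600, (C,nl)→50650 …(+1); best=4700 via (C,merge)
  {ABD}: card=160; try (A,hash)→1640, (D,hash)→1970, (A,nl_idx)→2000, (A,merge)→2670, (D,merge)→3090, (A,nl)→8880 …(+1); best=1640 via (A,hash)
  {ABCD}: card=800; try (C,merge)→5330, (C,hash)→5800, (A,hash)→5970, (D,hash)→6820, (A,nl_idx)→10170, (A,merge)→13720 …(+4); best=5330 via (C,merge)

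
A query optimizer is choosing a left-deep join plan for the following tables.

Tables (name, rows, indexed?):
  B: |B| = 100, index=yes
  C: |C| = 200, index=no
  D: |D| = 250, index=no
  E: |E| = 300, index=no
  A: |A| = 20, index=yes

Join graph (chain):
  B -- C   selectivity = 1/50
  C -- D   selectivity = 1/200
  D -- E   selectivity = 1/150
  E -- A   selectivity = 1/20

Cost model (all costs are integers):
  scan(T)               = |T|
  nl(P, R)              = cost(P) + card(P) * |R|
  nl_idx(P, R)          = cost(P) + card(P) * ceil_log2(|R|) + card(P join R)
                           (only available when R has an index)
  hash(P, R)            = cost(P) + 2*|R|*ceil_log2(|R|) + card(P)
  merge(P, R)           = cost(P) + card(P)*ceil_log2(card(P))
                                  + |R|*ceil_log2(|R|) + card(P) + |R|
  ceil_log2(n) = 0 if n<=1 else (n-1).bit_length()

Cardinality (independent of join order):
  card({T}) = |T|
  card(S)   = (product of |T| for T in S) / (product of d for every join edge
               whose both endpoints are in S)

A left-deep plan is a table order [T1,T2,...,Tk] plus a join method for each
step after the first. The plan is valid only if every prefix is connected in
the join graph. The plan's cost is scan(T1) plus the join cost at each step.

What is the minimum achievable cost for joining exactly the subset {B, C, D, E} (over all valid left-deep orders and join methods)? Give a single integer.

10200

Selinger DP over subsets of {B,C,D,E}:
  {B}: scan cost=100, card=100
  {C}: scan cost=200, card=200
  {D}: scan cost=250, card=250
  {E}: scan cost=300, card=300
  {BC}: card=400; try (B,hash)→1800, (B,nl_idx)→2000, (C,merge)→2700, (B,merge)→2800, (C,hash)→3400, (C,nl)→20100 …(+1); best=1800 via (B,hash)
  {CD}: card=250; try (C,hash)→3700, (D,merge)→4250, (C,merge)→4300, (D,hash)→4400, (D,nl)→50200, (C,nl)→50250; best=3700 via (C,hash)
  {DE}: card=500; try (D,hash)→4600, (E,merge)→5500, (D,merge)→5550, (E,hash)→5900, (E,nl)→75250, (D,nl)→75300; best=4600 via (D,hash)
  {BCD}: card=500; try (B,hash)→5350, (B,nl_idx)→5950, (D,hash)→6200, (B,merge)→6750, (D,merge)→8050, (B,nl)→28700 …(+1); best=5350 via (B,hash)
  {CDE}: card=500; try (C,hash)→8300, (E,merge)→8950, (E,hash)→9350, (C,merge)→11400, (E,nl)→78700, (C,nl)→104600; best=8300 via (C,hash)
  {BCDE}: card=1000; try (B,hash)→10200, (E,hash)→11250, (B,nl_idx)→12800, (E,merge)→13350, (B,merge)→14100, (B,nl)→58300 …(+1); best=10200 via (B,hash)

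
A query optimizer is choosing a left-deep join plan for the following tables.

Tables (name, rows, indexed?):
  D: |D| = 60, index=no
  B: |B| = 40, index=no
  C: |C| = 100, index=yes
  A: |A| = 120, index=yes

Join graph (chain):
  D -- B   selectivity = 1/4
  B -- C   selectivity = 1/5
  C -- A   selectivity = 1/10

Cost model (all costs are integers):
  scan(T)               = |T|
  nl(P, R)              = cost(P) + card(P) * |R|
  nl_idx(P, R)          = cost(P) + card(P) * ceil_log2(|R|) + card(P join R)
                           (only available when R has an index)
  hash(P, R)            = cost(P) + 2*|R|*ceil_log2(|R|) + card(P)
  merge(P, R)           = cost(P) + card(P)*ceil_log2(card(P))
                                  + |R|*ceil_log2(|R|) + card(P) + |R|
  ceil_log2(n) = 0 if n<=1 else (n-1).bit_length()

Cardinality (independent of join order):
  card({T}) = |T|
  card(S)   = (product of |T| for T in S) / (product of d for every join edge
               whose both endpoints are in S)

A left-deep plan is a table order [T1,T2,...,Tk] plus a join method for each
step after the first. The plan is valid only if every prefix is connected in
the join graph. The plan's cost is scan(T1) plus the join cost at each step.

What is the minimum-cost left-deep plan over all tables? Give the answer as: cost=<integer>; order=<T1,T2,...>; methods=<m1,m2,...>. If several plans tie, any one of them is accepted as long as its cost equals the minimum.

Selinger DP (subsets sized 1..n):
  {D}: scan cost=60, card=60
  {B}: scan cost=40, card=40
  {C}: scan cost=100, card=100
  {A}: scan cost=120, card=120
  {BD}: card=600; try (B,hash)→600, (D,merge)→740, (B,merge)→760, (D,hash)→800, (D,nl)→2440, (B,nl)→2460; best=600 via (B,hash)
  {BC}: card=800; try (B,hash)→680, (C,merge)→1120, (C,nl_idx)→1120, (B,merge)→1180, (C,hash)→1480, (C,nl)→4040 …(+1); best=680 via (B,hash)
  {AC}: card=1200; try (C,hash)→1640, (A,merge)→1860, (C,merge)→1880, (A,hash)→1880, (A,nl_idx)→2000, (C,nl_idx)→2160 …(+2); best=1640 via (C,hash)
  {BCD}: card=12000; try (D,hash)→2200, (C,hash)→2600, (C,merge)→8000, (D,merge)→9900, (C,nl_idx)→16800, (D,nl)→48680 …(+1); best=2200 via (D,hash)
  {ABC}: card=9600; try (A,hash)→3160, (B,hash)→3320, (A,merge)→10440, (A,nl_idx)→15880, (B,merge)→16320, (B,nl)→49640 …(+1); best=3160 via (A,hash)
  {ABCD}: card=144000; try (D,hash)→13480, (A,hash)→15880, (D,merge)→147580, (A,merge)→183160, (A,nl_idx)→230200, (D,nl)→579160 …(+1); best=13480 via (D,hash)

cost=13480; order=C,B,A,D; methods=hash,hash,hash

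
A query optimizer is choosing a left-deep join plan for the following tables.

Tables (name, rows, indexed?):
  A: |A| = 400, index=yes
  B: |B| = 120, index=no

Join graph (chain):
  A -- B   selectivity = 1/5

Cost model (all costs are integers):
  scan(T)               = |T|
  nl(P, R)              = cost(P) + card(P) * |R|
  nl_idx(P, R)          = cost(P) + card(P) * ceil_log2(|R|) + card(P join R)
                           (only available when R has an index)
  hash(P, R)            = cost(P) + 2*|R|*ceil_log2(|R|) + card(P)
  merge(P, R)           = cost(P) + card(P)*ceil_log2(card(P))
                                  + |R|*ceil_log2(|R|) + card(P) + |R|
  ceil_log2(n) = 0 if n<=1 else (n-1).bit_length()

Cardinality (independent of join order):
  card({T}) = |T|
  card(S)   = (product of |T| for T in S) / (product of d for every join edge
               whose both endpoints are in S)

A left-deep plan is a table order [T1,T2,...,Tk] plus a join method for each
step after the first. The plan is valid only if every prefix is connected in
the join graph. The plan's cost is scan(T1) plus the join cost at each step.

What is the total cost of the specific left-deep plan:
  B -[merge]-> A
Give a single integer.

step 1: scan B: cost=120, card=120
step 2: join A via merge
    card(P join A) = 120*400/(5) = 9600
    cost = 120 + 120*7 + 400*9 + 120 + 400 = 5080

5080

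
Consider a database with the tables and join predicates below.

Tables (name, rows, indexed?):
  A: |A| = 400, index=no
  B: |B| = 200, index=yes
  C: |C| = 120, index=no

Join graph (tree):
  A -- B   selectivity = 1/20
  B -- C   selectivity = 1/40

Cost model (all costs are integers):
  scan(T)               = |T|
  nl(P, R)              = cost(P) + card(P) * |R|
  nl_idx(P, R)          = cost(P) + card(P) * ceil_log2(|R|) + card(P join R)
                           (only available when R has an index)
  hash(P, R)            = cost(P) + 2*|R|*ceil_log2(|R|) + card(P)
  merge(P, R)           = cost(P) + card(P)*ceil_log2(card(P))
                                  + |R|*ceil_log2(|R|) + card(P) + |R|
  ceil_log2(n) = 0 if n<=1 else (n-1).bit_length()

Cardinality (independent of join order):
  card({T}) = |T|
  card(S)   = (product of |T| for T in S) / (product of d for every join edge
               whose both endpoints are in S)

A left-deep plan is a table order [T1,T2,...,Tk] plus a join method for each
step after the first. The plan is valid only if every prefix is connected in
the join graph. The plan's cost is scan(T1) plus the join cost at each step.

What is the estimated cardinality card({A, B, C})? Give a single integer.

Tables in S: A(400), B(200), C(120)
Edges inside S: A-B(d=20), B-C(d=40)
numerator = 400 * 200 * 120 = 9600000
denominator = 20 * 40 = 800
card(S) = 9600000 / 800 = 12000

12000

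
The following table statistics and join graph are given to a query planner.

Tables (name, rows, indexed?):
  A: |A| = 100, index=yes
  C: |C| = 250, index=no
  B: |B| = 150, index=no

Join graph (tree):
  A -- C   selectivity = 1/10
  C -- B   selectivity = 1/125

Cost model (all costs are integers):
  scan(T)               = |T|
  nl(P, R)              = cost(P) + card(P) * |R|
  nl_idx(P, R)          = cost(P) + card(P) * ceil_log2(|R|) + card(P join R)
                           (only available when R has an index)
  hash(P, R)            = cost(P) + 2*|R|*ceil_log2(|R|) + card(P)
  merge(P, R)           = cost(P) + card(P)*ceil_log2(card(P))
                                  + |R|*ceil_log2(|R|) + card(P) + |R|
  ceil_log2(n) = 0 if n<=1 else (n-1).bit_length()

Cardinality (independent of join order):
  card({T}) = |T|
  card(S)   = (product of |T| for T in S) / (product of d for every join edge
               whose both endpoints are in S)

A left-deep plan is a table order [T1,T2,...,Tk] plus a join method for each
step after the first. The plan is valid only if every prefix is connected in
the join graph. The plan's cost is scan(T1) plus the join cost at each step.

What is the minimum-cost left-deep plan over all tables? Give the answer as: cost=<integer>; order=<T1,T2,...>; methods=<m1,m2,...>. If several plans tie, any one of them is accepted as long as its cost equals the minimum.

Selinger DP (subsets sized 1..n):
  {A}: scan cost=100, card=100
  {C}: scan cost=250, card=250
  {B}: scan cost=150, card=150
  {AC}: card=2500; try (A,hash)→1900, (C,merge)→3150, (A,merge)→3300, (C,hash)→4200, (A,nl_idx)→4500, (C,nl)→25100 …(+1); best=1900 via (A,hash)
  {BC}: card=300; try (B,hash)→2900, (C,merge)→3750, (B,merge)→3850, (C,hash)→4300, (C,nl)→37650, (B,nl)→37750; best=2900 via (B,hash)
  {ABC}: card=3000; try (A,hash)→4600, (A,merge)→6700, (B,hash)→6800, (A,nl_idx)→8000, (A,nl)→32900, (B,merge)→35750 …(+1); best=4600 via (A,hash)

cost=4600; order=C,B,A; methods=hash,hash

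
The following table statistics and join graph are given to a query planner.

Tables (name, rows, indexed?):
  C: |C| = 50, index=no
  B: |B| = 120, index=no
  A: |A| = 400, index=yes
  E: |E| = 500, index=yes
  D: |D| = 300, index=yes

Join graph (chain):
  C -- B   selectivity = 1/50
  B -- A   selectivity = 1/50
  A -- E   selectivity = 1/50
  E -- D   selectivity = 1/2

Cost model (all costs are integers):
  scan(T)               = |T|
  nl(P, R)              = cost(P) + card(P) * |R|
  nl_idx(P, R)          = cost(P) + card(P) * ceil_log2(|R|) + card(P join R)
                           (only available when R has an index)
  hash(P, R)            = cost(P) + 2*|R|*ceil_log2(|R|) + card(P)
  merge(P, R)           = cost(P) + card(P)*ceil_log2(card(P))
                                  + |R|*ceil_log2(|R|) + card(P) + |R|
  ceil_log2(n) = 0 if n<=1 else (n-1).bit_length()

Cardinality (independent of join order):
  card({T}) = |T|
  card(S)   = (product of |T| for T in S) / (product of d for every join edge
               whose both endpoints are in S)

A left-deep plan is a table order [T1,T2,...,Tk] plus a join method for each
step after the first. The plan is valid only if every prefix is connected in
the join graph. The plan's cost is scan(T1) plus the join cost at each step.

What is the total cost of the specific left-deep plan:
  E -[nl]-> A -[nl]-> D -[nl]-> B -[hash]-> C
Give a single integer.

step 1: scan E: cost=500, card=500
step 2: join A via nl
    card(P join A) = 500*400/(50) = 4000
    cost = 500 + 500*400 = 200500
step 3: join D via nl
    card(P join D) = 4000*300/(2) = 600000
    cost = 200500 + 4000*300 = 1400500
step 4: join B via nl
    card(P join B) = 600000*120/(50) = 1440000
    cost = 1400500 + 600000*120 = 73400500
step 5: join C via hash
    card(P join C) = 1440000*50/(50) = 1440000
    cost = 73400500 + 2*50*6 + 1440000 = 74841100

74841100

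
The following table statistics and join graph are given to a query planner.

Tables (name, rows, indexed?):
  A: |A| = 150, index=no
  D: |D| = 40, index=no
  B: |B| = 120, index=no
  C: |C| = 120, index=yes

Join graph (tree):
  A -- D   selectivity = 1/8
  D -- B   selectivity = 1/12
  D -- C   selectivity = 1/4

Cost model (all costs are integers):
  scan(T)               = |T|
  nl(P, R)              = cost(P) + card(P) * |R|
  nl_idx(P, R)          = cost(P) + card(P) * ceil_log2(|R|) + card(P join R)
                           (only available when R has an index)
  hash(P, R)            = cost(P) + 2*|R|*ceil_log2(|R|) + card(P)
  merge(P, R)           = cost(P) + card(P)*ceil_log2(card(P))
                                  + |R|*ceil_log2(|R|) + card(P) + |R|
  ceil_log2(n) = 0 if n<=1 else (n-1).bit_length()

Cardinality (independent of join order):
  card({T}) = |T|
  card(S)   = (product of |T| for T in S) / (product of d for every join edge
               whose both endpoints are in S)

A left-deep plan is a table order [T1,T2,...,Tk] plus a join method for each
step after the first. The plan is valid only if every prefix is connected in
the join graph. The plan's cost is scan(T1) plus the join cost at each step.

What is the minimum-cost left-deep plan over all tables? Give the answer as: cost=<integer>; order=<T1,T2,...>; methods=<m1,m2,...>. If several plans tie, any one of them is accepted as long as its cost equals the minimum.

Selinger DP (subsets sized 1..n):
  {A}: scan cost=150, card=150
  {D}: scan cost=40, card=40
  {B}: scan cost=120, card=120
  {C}: scan cost=120, card=120
  {AD}: card=750; try (D,hash)→780, (A,merge)→1670, (D,merge)→1780, (A,hash)→2480, (A,nl)→6040, (D,nl)→6150; best=780 via (D,hash)
  {BD}: card=400; try (D,hash)→720, (B,merge)→1280, (D,merge)→1360, (B,hash)→1760, (B,nl)→4840, (D,nl)→4920; best=720 via (D,hash)
  {CD}: card=1200; try (D,hash)→720, (C,merge)→1280, (D,merge)→1360, (C,nl_idx)→1520, (C,hash)→1760, (C,nl)→4840 …(+1); best=720 via (D,hash)
  {ABD}: card=7500; try (B,hash)→3210, (A,hash)→3520, (A,merge)→6070, (B,merge)→9990, (A,nl)→60720, (B,nl)→90780; best=3210 via (B,hash)
  {ACD}: card=22500; try (C,hash)→3210, (A,hash)→4320, (C,merge)→9990, (A,merge)→16470, (C,nl_idx)→28530, (C,nl)→90780 …(+1); best=3210 via (C,hash)
  {BCD}: card=12000; try (C,hash)→2800, (B,hash)→3600, (C,merge)→5680, (C,nl_idx)→15520, (B,merge)→16080, (C,nl)→48720 …(+1); best=2800 via (C,hash)
  {ABCD}: card=225000; try (C,hash)→12390, (A,hash)→17200, (B,hash)→27390, (C,merge)→109170, (A,merge)→184150, (C,nl_idx)→280710 …(+4); best=12390 via (C,hash)

cost=12390; order=A,D,B,C; methods=hash,hash,hash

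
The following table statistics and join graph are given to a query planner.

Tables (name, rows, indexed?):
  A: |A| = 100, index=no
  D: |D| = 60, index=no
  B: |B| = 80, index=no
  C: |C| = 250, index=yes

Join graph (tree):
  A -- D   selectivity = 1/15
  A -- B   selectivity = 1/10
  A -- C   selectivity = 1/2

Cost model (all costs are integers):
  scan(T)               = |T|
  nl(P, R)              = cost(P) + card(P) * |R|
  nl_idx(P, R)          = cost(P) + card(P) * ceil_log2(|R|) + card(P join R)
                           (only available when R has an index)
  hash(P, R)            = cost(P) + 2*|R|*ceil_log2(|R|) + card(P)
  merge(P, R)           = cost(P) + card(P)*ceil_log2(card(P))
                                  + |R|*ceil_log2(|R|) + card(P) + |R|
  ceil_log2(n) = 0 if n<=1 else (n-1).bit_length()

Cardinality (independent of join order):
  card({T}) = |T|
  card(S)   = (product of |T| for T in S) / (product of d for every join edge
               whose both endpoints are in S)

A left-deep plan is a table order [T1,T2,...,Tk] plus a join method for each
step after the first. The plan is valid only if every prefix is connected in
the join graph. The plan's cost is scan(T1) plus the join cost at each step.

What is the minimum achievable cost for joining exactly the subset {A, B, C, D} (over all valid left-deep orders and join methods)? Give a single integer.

9640

Selinger DP over subsets of {A,B,C,D}:
  {A}: scan cost=100, card=100
  {D}: scan cost=60, card=60
  {B}: scan cost=80, card=80
  {C}: scan cost=250, card=250
  {AD}: card=400; try (D,hash)→920, (A,merge)→1280, (D,merge)→1320, (A,hash)→1520, (A,nl)→6060, (D,nl)→6100; best=920 via (D,hash)
  {AB}: card=800; try (B,hash)→1320, (A,merge)→1520, (B,merge)→1540, (A,hash)→1560, (A,nl)→8080, (B,nl)→8100; best=1320 via (B,hash)
  {AC}: card=12500; try (A,hash)→1900, (C,merge)→3150, (A,merge)→3300, (C,hash)→4200, (C,nl_idx)→13400, (C,nl)→25100 …(+1); best=1900 via (A,hash)
  {ABD}: card=3200; try (B,hash)→2440, (D,hash)→2840, (B,merge)→5560, (D,merge)→10540, (B,nl)→32920, (D,nl)→49320; best=2440 via (B,hash)
  {ACD}: card=50000; try (C,hash)→5320, (C,merge)→7170, (D,hash)→15120, (C,nl_idx)→54120, (C,nl)→100920, (D,merge)→189820 …(+1); best=5320 via (C,hash)
  {ABC}: card=100000; try (C,hash)→6120, (C,merge)→12370, (B,hash)→15520, (C,nl_idx)→107720, (B,merge)→190040, (C,nl)→201320 …(+1); best=6120 via (C,hash)
  {ABCD}: card=400000; try (C,hash)→9640, (C,merge)→46290, (B,hash)→56440, (D,hash)→106840, (C,nl_idx)→428040, (C,nl)→802440 …(+4); best=9640 via (C,hash)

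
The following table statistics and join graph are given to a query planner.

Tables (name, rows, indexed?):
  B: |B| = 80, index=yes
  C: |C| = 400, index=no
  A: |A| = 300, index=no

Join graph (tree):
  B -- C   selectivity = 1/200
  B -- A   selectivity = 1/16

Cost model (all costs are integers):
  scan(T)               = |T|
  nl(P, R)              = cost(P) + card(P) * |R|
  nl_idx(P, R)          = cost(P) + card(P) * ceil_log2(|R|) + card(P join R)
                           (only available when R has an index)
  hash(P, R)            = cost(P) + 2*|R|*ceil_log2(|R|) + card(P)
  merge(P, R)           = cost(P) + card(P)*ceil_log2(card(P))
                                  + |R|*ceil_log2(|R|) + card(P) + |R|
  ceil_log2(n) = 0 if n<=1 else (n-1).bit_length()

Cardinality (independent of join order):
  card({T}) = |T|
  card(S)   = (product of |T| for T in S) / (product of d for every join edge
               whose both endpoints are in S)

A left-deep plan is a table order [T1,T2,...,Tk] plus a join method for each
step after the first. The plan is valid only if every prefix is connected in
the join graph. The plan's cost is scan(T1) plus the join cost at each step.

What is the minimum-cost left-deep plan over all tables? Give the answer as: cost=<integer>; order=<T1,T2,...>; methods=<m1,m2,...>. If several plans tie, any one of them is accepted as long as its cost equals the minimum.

Selinger DP (subsets sized 1..n):
  {B}: scan cost=80, card=80
  {C}: scan cost=400, card=400
  {A}: scan cost=300, card=300
  {BC}: card=160; try (B,hash)→1920, (B,nl_idx)→3360, (C,merge)→4720, (B,merge)→5040, (C,hash)→7360, (C,nl)→32080 …(+1); best=1920 via (B,hash)
  {AB}: card=1500; try (B,hash)→1720, (A,merge)→3720, (B,nl_idx)→3900, (B,merge)→3940, (A,hash)→5560, (A,nl)→24080 …(+1); best=1720 via (B,hash)
  {ABC}: card=3000; try (A,merge)→6360, (A,hash)→7480, (C,hash)→10420, (C,merge)→23720, (A,nl)→49920, (C,nl)→601720; best=6360 via (A,merge)

cost=6360; order=C,B,A; methods=hash,merge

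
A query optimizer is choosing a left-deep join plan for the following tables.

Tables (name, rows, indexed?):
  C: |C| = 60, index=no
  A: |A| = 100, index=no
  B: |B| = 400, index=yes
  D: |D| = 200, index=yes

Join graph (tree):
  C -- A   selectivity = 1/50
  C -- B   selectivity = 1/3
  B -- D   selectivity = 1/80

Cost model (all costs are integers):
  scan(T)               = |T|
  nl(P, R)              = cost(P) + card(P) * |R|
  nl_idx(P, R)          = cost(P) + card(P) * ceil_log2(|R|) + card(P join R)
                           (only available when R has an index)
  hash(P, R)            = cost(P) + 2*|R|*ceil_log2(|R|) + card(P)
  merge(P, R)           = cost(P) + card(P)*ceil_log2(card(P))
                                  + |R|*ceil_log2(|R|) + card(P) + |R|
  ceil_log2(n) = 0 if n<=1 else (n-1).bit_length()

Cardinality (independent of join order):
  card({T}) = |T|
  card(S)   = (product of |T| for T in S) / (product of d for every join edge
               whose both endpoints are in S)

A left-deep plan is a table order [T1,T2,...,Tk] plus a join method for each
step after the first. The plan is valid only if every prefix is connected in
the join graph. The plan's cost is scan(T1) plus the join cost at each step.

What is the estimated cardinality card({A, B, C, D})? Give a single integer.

Tables in S: A(100), B(400), C(60), D(200)
Edges inside S: C-A(d=50), C-B(d=3), B-D(d=80)
numerator = 100 * 400 * 60 * 200 = 480000000
denominator = 50 * 3 * 80 = 12000
card(S) = 480000000 / 12000 = 40000

40000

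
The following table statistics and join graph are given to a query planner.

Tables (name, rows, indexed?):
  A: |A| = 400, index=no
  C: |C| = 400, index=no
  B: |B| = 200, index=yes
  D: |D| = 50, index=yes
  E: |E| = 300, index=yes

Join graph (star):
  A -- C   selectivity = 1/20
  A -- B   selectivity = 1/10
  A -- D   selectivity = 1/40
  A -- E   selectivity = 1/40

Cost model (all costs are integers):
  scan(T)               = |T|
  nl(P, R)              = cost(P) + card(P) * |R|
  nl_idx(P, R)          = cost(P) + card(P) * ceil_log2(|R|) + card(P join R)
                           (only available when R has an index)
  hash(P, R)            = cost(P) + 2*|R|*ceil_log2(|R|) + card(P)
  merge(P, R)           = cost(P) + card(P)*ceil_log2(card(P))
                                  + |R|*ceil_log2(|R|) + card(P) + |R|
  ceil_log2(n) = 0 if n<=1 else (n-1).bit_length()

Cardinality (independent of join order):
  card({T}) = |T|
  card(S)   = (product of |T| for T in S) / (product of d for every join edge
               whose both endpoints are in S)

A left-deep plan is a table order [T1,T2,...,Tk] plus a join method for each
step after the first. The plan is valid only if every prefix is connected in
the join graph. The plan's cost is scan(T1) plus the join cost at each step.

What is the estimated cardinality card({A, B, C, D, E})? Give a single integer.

Tables in S: A(400), B(200), C(400), D(50), E(300)
Edges inside S: A-C(d=20), A-B(d=10), A-D(d=40), A-E(d=40)
numerator = 400 * 200 * 400 * 50 * 300 = 480000000000
denominator = 20 * 10 * 40 * 40 = 320000
card(S) = 480000000000 / 320000 = 1500000

1500000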